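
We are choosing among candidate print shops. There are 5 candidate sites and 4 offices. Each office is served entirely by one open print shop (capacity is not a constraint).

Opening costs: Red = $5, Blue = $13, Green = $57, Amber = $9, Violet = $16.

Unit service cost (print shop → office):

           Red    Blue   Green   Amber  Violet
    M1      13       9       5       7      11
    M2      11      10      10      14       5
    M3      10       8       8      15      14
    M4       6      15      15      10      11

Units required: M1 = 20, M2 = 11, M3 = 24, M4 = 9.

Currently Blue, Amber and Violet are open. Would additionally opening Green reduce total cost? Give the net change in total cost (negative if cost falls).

No — net change +17 (cost rises by 17).

Current service cost with {Blue, Amber, Violet}: 477.
Adding Green: each office re-picks its cheapest; new service cost 437, saving 40.
Extra fixed cost: 57. Net change = 57 − 40 = 17.
(Totals: 515 → 532.)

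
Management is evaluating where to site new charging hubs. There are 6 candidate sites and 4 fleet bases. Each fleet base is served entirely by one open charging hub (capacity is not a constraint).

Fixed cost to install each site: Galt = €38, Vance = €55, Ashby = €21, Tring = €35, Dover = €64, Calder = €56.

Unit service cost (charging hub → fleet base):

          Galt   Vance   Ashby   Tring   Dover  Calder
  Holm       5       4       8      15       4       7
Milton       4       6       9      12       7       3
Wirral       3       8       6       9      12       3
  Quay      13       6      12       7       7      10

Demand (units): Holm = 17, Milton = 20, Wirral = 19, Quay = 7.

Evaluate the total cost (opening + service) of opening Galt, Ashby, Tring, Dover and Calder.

Each fleet base is assigned to its cheapest site among the open ones.
{Galt, Ashby, Tring, Dover, Calder}: Holm→Dover 4·17=68, Milton→Calder 3·20=60, Wirral→Galt 3·19=57, Quay→Tring 7·7=49. Service 234; fixed 214; total 448.

Total cost: 448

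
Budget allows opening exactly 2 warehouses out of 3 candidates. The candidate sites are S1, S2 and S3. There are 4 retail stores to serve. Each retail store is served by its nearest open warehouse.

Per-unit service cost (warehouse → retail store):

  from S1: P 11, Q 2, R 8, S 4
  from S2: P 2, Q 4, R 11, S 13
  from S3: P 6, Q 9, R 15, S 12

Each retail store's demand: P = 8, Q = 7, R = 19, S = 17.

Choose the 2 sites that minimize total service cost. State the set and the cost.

With exactly 2 open, each retail store uses its cheapest among the chosen.
{S1, S2}: P→S2 2·8=16, Q→S1 2·7=14, R→S1 8·19=152, S→S1 4·17=68. Service cost 250.
{S1, S3}: service cost 282
{S2, S3}: service cost 457
Among all 3 size-2 choices, {S1, S2} is lowest.

Choose S1 and S2; total service cost 250.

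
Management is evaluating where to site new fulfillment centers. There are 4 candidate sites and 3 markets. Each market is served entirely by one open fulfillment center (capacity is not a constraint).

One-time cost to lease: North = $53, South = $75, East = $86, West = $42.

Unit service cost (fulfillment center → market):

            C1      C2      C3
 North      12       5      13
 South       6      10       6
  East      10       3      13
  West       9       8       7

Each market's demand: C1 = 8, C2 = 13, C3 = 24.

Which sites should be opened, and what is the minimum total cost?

Open North and South; minimum total cost 385.

For any fixed open set, each market goes to its cheapest open site; total = fixed + service.
{North, South}: C1→South 6·8=48, C2→North 5·13=65, C3→South 6·24=144. Service 257; fixed 128; total 385.
{West}: service 344 + fixed 42 = 386
{South, East}: service 231 + fixed 161 = 392
{North, South, East, West}: service 231 + fixed 256 = 487
No other subset beats 385.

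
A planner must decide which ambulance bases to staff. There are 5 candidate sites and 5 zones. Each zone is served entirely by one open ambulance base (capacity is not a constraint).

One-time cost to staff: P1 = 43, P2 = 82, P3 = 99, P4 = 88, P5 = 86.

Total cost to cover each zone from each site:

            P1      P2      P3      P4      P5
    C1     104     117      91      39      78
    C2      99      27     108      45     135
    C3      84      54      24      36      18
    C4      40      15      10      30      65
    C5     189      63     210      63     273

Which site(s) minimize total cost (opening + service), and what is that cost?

Open P4 only; minimum total cost 301.

For any fixed open set, each zone goes to its cheapest open site; total = fixed + service.
{P4}: C1→P4 39, C2→P4 45, C3→P4 36, C4→P4 30, C5→P4 63. Service 213; fixed 88; total 301.
{P1, P4}: C1→P4 39, C2→P4 45, C3→P4 36, C4→P4 30, C5→P4 63. Service 213; fixed 131; total 344.
{P2, P4}: service 180 + fixed 170 = 350
{P1, P2, P3, P4, P5}: service 157 + fixed 398 = 555
No other subset beats 301.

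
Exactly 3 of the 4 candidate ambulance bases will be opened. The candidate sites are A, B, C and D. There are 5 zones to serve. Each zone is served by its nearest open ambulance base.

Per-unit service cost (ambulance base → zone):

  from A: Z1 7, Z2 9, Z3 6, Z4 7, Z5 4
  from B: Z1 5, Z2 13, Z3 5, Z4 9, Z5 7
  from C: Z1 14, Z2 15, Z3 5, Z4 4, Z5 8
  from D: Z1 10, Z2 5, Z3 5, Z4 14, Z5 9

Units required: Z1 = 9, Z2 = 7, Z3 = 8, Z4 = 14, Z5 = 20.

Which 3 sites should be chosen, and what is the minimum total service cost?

Choose A, C and D; total service cost 274.

With exactly 3 open, each zone uses its cheapest among the chosen.
{A, C, D}: Z1→A 7·9=63, Z2→D 5·7=35, Z3→C 5·8=40, Z4→C 4·14=56, Z5→A 4·20=80. Service cost 274.
{A, B, C}: service cost 284
{A, B, D}: service cost 298
Among all 4 size-3 choices, {A, C, D} is lowest.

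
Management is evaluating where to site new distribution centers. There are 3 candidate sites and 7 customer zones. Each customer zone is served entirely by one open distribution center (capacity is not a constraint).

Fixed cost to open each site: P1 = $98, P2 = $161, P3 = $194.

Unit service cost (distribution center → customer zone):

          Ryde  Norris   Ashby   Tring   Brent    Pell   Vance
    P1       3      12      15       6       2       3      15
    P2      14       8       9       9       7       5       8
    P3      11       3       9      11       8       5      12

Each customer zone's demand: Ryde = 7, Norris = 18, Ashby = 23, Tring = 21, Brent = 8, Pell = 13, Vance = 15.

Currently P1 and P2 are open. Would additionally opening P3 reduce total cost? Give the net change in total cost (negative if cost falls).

No — net change +104 (cost rises by 104).

Current service cost with {P1, P2}: 673.
Adding P3: each customer zone re-picks its cheapest; new service cost 583, saving 90.
Extra fixed cost: 194. Net change = 194 − 90 = 104.
(Totals: 932 → 1036.)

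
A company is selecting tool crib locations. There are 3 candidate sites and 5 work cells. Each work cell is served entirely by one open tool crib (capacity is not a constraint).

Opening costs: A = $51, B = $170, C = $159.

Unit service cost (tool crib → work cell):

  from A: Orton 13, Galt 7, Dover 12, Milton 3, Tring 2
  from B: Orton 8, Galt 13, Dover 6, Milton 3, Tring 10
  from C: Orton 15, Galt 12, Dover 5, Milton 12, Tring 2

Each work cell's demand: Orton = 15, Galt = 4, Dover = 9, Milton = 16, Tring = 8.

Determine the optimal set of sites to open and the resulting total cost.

Open A only; minimum total cost 446.

For any fixed open set, each work cell goes to its cheapest open site; total = fixed + service.
{A}: Orton→A 13·15=195, Galt→A 7·4=28, Dover→A 12·9=108, Milton→A 3·16=48, Tring→A 2·8=16. Service 395; fixed 51; total 446.
{A, B}: service 266 + fixed 221 = 487
{B}: service 354 + fixed 170 = 524
{A, B, C}: service 257 + fixed 380 = 637
No other subset beats 446.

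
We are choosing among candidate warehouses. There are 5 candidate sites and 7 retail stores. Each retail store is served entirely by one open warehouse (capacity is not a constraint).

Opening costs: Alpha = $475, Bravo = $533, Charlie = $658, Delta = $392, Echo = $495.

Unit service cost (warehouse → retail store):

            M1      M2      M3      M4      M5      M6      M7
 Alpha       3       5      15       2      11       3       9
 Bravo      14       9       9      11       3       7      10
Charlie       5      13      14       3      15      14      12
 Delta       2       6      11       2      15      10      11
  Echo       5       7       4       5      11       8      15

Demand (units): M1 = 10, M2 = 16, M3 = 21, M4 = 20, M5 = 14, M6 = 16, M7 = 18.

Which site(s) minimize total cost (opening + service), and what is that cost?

Open Alpha only; minimum total cost 1304.

For any fixed open set, each retail store goes to its cheapest open site; total = fixed + service.
{Alpha}: M1→Alpha 3·10=30, M2→Alpha 5·16=80, M3→Alpha 15·21=315, M4→Alpha 2·20=40, M5→Alpha 11·14=154, M6→Alpha 3·16=48, M7→Alpha 9·18=162. Service 829; fixed 475; total 1304.
{Delta}: service 955 + fixed 392 = 1347
{Echo}: M1→Echo 5·10=50, M2→Echo 7·16=112, M3→Echo 4·21=84, M4→Echo 5·20=100, M5→Echo 11·14=154, M6→Echo 8·16=128, M7→Echo 15·18=270. Service 898; fixed 495; total 1393.
{Alpha, Bravo, Charlie, Delta, Echo}: service 476 + fixed 2553 = 3029
No other subset beats 1304.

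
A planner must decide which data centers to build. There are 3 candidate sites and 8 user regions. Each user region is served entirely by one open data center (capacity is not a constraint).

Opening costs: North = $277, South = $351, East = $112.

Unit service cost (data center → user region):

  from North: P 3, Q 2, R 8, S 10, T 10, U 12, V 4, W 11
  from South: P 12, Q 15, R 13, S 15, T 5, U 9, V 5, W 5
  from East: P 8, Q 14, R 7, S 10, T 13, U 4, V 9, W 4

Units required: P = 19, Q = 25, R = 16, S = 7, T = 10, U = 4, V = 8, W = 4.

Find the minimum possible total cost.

Minimum total cost: 806

For any fixed open set, each user region goes to its cheapest open site; total = fixed + service.
{North}: P→North 3·19=57, Q→North 2·25=50, R→North 8·16=128, S→North 10·7=70, T→North 10·10=100, U→North 12·4=48, V→North 4·8=32, W→North 11·4=44. Service 529; fixed 277; total 806.
{North, East}: P→North 3·19=57, Q→North 2·25=50, R→East 7·16=112, S→North 10·7=70, T→North 10·10=100, U→East 4·4=16, V→North 4·8=32, W→East 4·4=16. Service 453; fixed 389; total 842.
{East}: P→East 8·19=152, Q→East 14·25=350, R→East 7·16=112, S→East 10·7=70, T→East 13·10=130, U→East 4·4=16, V→East 9·8=72, W→East 4·4=16. Service 918; fixed 112; total 1030.
{North, South, East}: service 403 + fixed 740 = 1143
No other subset beats 806.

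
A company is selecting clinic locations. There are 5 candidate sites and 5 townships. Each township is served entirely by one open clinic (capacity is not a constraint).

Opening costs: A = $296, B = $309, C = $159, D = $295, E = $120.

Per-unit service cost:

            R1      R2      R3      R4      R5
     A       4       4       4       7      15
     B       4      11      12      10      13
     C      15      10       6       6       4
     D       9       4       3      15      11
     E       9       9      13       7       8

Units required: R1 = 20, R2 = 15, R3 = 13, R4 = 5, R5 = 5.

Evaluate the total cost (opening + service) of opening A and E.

Each township is assigned to its cheapest site among the open ones.
{A, E}: R1→A 4·20=80, R2→A 4·15=60, R3→A 4·13=52, R4→A 7·5=35, R5→E 8·5=40. Service 267; fixed 416; total 683.

Total cost: 683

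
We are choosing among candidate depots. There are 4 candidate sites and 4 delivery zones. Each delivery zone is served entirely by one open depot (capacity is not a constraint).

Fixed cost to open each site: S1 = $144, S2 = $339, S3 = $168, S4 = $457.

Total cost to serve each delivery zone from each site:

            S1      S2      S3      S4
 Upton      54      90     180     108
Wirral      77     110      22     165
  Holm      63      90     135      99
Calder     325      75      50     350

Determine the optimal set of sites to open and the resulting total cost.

Open S1 and S3; minimum total cost 501.

For any fixed open set, each delivery zone goes to its cheapest open site; total = fixed + service.
{S1, S3}: Upton→S1 54, Wirral→S3 22, Holm→S1 63, Calder→S3 50. Service 189; fixed 312; total 501.
{S3}: Upton→S3 180, Wirral→S3 22, Holm→S3 135, Calder→S3 50. Service 387; fixed 168; total 555.
{S1}: service 519 + fixed 144 = 663
{S1, S2, S3, S4}: service 189 + fixed 1108 = 1297
No other subset beats 501.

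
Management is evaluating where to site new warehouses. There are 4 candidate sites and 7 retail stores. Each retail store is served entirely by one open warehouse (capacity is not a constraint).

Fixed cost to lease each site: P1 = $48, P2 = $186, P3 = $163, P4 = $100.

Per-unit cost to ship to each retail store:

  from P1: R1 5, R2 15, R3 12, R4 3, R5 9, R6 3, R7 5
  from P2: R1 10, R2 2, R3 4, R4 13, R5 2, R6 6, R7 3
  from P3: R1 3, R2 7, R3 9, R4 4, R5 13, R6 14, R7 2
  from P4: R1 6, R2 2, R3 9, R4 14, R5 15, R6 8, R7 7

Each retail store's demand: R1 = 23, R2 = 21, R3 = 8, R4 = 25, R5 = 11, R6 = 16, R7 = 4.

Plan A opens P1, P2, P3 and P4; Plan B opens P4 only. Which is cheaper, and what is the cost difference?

Plan A is cheaper by 230.

Plan A: {P1, P2, P3, P4}: R1→P3 3·23=69, R2→P2 2·21=42, R3→P2 4·8=32, R4→P1 3·25=75, R5→P2 2·11=22, R6→P1 3·16=48, R7→P3 2·4=8. Service 296; fixed 497; total 793.
Plan B: {P4}: R1→P4 6·23=138, R2→P4 2·21=42, R3→P4 9·8=72, R4→P4 14·25=350, R5→P4 15·11=165, R6→P4 8·16=128, R7→P4 7·4=28. Service 923; fixed 100; total 1023.
Difference: |793 − 1023| = 230.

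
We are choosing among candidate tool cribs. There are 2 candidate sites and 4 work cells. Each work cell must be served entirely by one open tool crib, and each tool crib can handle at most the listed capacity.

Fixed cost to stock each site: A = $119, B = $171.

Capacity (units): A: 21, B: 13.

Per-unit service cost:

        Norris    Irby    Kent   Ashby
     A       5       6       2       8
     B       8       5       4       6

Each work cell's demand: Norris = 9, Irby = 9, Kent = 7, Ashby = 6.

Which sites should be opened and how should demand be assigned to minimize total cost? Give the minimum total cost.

Open {A, B}: Norris→A 5·9=45, Irby→A 6·9=54, Kent→B 4·7=28, Ashby→B 6·6=36.
Loads: A carries 18/21, B carries 13/13. Service 163; fixed 290; total 453.

Minimum total cost: 453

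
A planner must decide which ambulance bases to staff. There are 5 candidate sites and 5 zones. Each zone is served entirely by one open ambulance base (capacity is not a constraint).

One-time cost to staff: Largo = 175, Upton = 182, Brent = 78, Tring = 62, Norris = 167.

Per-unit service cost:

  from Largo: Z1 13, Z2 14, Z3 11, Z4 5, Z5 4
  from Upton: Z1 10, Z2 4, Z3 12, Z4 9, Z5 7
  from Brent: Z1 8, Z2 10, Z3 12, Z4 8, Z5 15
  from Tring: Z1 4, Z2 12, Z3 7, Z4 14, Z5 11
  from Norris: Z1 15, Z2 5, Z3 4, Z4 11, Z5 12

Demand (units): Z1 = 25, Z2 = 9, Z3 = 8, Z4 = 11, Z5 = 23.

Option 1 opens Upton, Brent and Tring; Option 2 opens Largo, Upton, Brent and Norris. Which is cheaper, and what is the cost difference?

Option 1 is cheaper by 254.

Option 1: {Upton, Brent, Tring}: Z1→Tring 4·25=100, Z2→Upton 4·9=36, Z3→Tring 7·8=56, Z4→Brent 8·11=88, Z5→Upton 7·23=161. Service 441; fixed 322; total 763.
Option 2: {Largo, Upton, Brent, Norris}: Z1→Brent 8·25=200, Z2→Upton 4·9=36, Z3→Norris 4·8=32, Z4→Largo 5·11=55, Z5→Largo 4·23=92. Service 415; fixed 602; total 1017.
Difference: |763 − 1017| = 254.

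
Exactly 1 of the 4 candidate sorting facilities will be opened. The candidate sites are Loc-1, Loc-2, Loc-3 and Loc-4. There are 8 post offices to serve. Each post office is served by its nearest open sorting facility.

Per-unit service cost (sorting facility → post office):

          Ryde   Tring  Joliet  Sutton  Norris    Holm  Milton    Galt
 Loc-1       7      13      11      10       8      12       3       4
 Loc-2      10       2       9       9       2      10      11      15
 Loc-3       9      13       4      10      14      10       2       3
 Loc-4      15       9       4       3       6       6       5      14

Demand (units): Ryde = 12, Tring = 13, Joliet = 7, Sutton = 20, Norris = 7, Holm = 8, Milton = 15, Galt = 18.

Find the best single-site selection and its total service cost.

With exactly 1 open, each post office uses its cheapest among the chosen.
{Loc-3}: Ryde→Loc-3 9·12=108, Tring→Loc-3 13·13=169, Joliet→Loc-3 4·7=28, Sutton→Loc-3 10·20=200, Norris→Loc-3 14·7=98, Holm→Loc-3 10·8=80, Milton→Loc-3 2·15=30, Galt→Loc-3 3·18=54. Service cost 767.
{Loc-1}: service cost 799
{Loc-4}: service cost 802
Among all 4 size-1 choices, {Loc-3} is lowest.

Choose Loc-3 only; total service cost 767.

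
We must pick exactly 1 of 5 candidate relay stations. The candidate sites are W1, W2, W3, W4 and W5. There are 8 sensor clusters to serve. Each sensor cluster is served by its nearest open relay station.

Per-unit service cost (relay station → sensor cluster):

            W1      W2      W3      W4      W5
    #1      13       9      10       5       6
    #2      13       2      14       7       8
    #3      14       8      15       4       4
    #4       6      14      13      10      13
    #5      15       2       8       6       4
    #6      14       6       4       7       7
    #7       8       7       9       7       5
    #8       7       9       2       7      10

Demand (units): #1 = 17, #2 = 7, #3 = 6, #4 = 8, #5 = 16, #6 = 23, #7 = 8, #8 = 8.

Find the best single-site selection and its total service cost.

Choose W4 only; total service cost 607.

With exactly 1 open, each sensor cluster uses its cheapest among the chosen.
{W4}: #1→W4 5·17=85, #2→W4 7·7=49, #3→W4 4·6=24, #4→W4 10·8=80, #5→W4 6·16=96, #6→W4 7·23=161, #7→W4 7·8=56, #8→W4 7·8=56. Service cost 607.
{W2}: service cost 625
{W5}: service cost 631
Among all 5 size-1 choices, {W4} is lowest.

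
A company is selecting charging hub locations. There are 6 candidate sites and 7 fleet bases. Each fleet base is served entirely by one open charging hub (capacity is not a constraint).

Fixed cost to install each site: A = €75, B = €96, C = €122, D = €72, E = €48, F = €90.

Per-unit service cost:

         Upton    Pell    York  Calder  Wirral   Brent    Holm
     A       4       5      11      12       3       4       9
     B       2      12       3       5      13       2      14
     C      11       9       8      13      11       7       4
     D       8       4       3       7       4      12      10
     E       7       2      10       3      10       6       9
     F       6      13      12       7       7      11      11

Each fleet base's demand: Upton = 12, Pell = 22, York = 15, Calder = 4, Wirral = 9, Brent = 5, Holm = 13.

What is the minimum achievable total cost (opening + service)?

Minimum total cost: 486

For any fixed open set, each fleet base goes to its cheapest open site; total = fixed + service.
{B, E}: Upton→B 2·12=24, Pell→E 2·22=44, York→B 3·15=45, Calder→E 3·4=12, Wirral→E 10·9=90, Brent→B 2·5=10, Holm→E 9·13=117. Service 342; fixed 144; total 486.
{D, E}: service 368 + fixed 120 = 488
{A, B, E}: service 279 + fixed 219 = 498
{A, B, C, D, E, F}: Upton→B 2·12=24, Pell→E 2·22=44, York→B 3·15=45, Calder→E 3·4=12, Wirral→A 3·9=27, Brent→B 2·5=10, Holm→C 4·13=52. Service 214; fixed 503; total 717.
No other subset beats 486.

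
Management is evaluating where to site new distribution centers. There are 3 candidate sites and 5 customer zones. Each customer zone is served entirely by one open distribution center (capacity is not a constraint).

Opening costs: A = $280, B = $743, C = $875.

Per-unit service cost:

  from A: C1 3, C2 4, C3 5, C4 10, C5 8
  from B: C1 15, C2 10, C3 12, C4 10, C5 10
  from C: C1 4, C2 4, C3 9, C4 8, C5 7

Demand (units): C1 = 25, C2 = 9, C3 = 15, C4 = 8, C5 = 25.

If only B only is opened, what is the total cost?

Total cost: 1718

Each customer zone is assigned to its cheapest site among the open ones.
{B}: C1→B 15·25=375, C2→B 10·9=90, C3→B 12·15=180, C4→B 10·8=80, C5→B 10·25=250. Service 975; fixed 743; total 1718.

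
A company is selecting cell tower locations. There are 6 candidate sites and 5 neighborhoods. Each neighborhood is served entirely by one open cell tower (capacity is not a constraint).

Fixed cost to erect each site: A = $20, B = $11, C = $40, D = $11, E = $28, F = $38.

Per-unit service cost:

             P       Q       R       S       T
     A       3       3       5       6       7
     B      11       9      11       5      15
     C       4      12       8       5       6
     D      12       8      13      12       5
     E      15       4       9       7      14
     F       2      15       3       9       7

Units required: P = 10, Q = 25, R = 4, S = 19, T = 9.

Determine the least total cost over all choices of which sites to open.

Minimum total cost: 307

For any fixed open set, each neighborhood goes to its cheapest open site; total = fixed + service.
{A, B, D}: P→A 3·10=30, Q→A 3·25=75, R→A 5·4=20, S→B 5·19=95, T→D 5·9=45. Service 265; fixed 42; total 307.
{A, B}: P→A 3·10=30, Q→A 3·25=75, R→A 5·4=20, S→B 5·19=95, T→A 7·9=63. Service 283; fixed 31; total 314.
{A, D}: P→A 3·10=30, Q→A 3·25=75, R→A 5·4=20, S→A 6·19=114, T→D 5·9=45. Service 284; fixed 31; total 315.
{A, B, C, D, E, F}: service 247 + fixed 148 = 395
No other subset beats 307.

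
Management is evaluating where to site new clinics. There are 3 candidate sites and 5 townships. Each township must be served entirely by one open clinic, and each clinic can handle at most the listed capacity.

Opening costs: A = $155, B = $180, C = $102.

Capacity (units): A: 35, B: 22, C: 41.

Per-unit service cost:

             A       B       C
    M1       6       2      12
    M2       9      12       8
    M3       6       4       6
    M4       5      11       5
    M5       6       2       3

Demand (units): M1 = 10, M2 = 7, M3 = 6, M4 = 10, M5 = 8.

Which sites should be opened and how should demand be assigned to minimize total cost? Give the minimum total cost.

Open {C}: M1→C 12·10=120, M2→C 8·7=56, M3→C 6·6=36, M4→C 5·10=50, M5→C 3·8=24.
Loads: C carries 41/41. Service 286; fixed 102; total 388.
Next best feasible plan costs 456.

Minimum total cost: 388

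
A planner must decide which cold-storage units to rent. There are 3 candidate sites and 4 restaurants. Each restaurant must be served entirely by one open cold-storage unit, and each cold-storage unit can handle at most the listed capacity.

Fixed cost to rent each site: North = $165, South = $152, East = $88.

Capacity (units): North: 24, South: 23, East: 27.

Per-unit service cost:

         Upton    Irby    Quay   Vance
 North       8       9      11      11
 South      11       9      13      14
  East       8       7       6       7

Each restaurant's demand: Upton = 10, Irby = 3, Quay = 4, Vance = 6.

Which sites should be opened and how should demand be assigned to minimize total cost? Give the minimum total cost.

Minimum total cost: 255

Open {East}: Upton→East 8·10=80, Irby→East 7·3=21, Quay→East 6·4=24, Vance→East 7·6=42.
Loads: East carries 23/27. Service 167; fixed 88; total 255.
Next best feasible plan costs 382.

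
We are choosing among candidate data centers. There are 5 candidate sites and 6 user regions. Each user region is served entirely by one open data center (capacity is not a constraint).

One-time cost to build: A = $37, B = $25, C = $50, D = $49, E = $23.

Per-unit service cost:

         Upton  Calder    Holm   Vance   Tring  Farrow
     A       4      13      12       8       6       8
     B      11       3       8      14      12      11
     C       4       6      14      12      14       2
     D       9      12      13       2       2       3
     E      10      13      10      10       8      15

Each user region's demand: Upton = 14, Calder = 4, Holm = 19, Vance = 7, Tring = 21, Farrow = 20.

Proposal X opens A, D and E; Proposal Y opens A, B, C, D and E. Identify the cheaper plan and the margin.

Proposal X: {A, D, E}: Upton→A 4·14=56, Calder→D 12·4=48, Holm→E 10·19=190, Vance→D 2·7=14, Tring→D 2·21=42, Farrow→D 3·20=60. Service 410; fixed 109; total 519.
Proposal Y: {A, B, C, D, E}: Upton→A 4·14=56, Calder→B 3·4=12, Holm→B 8·19=152, Vance→D 2·7=14, Tring→D 2·21=42, Farrow→C 2·20=40. Service 316; fixed 184; total 500.
Difference: |519 − 500| = 19.

Proposal Y is cheaper by 19.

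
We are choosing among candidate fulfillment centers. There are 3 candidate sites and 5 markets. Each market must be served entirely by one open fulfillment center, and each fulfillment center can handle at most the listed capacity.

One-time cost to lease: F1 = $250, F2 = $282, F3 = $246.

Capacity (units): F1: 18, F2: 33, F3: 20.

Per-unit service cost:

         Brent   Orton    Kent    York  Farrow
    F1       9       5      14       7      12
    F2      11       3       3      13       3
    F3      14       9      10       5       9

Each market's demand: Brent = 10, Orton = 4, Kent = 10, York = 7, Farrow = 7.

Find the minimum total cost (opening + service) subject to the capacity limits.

Minimum total cost: 734

Open {F1, F2}: Brent→F1 9·10=90, Orton→F2 3·4=12, Kent→F2 3·10=30, York→F1 7·7=49, Farrow→F2 3·7=21.
Loads: F1 carries 17/18, F2 carries 21/33. Service 202; fixed 532; total 734.
Next best feasible plan costs 736.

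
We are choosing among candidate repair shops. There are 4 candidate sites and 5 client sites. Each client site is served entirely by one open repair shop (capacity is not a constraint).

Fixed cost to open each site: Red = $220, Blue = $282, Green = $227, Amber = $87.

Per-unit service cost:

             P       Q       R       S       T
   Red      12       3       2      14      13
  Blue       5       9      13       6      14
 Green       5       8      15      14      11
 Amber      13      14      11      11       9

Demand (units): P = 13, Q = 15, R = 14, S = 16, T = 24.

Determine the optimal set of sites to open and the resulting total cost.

For any fixed open set, each client site goes to its cheapest open site; total = fixed + service.
{Red, Amber}: P→Red 12·13=156, Q→Red 3·15=45, R→Red 2·14=28, S→Amber 11·16=176, T→Amber 9·24=216. Service 621; fixed 307; total 928.
{Red}: service 765 + fixed 220 = 985
{Amber}: service 925 + fixed 87 = 1012
{Red, Blue, Green, Amber}: service 450 + fixed 816 = 1266
No other subset beats 928.

Open Red and Amber; minimum total cost 928.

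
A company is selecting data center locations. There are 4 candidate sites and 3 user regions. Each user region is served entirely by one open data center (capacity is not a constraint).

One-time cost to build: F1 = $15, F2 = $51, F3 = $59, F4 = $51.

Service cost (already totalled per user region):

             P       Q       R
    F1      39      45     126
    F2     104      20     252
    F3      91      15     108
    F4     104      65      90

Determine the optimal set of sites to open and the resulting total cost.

Open F1 only; minimum total cost 225.

For any fixed open set, each user region goes to its cheapest open site; total = fixed + service.
{F1}: P→F1 39, Q→F1 45, R→F1 126. Service 210; fixed 15; total 225.
{F1, F3}: P→F1 39, Q→F3 15, R→F3 108. Service 162; fixed 74; total 236.
{F1, F4}: P→F1 39, Q→F1 45, R→F4 90. Service 174; fixed 66; total 240.
{F1, F2, F3, F4}: service 144 + fixed 176 = 320
No other subset beats 225.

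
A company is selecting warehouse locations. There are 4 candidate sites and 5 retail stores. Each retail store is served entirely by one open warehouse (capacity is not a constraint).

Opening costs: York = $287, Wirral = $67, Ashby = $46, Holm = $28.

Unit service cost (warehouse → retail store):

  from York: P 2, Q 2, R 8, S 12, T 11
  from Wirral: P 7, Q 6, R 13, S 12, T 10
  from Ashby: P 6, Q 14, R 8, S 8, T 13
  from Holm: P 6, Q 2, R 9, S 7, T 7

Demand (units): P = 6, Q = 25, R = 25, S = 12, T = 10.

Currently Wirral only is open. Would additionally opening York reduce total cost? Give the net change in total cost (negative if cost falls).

Current service cost with {Wirral}: 761.
Adding York: each retail store re-picks its cheapest; new service cost 506, saving 255.
Extra fixed cost: 287. Net change = 287 − 255 = 32.
(Totals: 828 → 860.)

No — net change +32 (cost rises by 32).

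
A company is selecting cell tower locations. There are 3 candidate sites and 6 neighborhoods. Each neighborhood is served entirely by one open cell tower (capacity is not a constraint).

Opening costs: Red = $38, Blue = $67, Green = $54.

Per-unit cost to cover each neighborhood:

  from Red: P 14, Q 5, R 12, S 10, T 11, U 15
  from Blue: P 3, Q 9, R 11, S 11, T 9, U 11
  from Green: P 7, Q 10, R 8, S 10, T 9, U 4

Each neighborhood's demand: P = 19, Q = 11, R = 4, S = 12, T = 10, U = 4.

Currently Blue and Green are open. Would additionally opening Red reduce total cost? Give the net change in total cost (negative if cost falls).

Yes — net change −6 (cost falls by 6).

Current service cost with {Blue, Green}: 414.
Adding Red: each neighborhood re-picks its cheapest; new service cost 370, saving 44.
Extra fixed cost: 38. Net change = 38 − 44 = -6.
(Totals: 535 → 529.)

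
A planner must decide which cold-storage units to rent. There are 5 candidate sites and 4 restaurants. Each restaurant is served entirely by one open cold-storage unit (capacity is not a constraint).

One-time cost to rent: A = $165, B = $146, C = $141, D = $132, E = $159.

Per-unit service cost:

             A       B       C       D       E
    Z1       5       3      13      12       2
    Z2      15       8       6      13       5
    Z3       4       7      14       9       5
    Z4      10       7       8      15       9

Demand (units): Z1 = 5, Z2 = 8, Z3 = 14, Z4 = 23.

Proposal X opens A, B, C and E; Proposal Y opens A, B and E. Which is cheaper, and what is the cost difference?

Proposal Y is cheaper by 141.

Proposal X: {A, B, C, E}: Z1→E 2·5=10, Z2→E 5·8=40, Z3→A 4·14=56, Z4→B 7·23=161. Service 267; fixed 611; total 878.
Proposal Y: {A, B, E}: Z1→E 2·5=10, Z2→E 5·8=40, Z3→A 4·14=56, Z4→B 7·23=161. Service 267; fixed 470; total 737.
Difference: |878 − 737| = 141.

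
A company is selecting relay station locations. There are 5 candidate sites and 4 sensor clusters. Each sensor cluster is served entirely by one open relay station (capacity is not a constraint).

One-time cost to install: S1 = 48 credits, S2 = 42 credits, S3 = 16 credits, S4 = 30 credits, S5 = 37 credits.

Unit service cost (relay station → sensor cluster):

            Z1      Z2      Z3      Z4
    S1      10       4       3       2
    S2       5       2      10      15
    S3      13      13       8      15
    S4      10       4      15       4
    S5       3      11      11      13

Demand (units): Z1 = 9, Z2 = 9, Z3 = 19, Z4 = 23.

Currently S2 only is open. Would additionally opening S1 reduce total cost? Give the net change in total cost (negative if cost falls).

Yes — net change −384 (cost falls by 384).

Current service cost with {S2}: 598.
Adding S1: each sensor cluster re-picks its cheapest; new service cost 166, saving 432.
Extra fixed cost: 48. Net change = 48 − 432 = -384.
(Totals: 640 → 256.)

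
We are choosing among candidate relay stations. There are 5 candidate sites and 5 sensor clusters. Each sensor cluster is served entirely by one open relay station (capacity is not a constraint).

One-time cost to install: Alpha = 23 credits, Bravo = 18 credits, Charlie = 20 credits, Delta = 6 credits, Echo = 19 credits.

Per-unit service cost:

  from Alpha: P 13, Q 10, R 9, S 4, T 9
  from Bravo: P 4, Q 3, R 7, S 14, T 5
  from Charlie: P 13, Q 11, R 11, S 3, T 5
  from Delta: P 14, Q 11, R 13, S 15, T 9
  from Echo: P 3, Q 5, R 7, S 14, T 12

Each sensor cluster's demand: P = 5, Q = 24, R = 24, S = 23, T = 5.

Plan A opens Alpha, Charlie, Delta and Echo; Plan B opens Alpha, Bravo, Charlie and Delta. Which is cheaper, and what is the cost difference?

Plan A: {Alpha, Charlie, Delta, Echo}: P→Echo 3·5=15, Q→Echo 5·24=120, R→Echo 7·24=168, S→Charlie 3·23=69, T→Charlie 5·5=25. Service 397; fixed 68; total 465.
Plan B: {Alpha, Bravo, Charlie, Delta}: P→Bravo 4·5=20, Q→Bravo 3·24=72, R→Bravo 7·24=168, S→Charlie 3·23=69, T→Bravo 5·5=25. Service 354; fixed 67; total 421.
Difference: |465 − 421| = 44.

Plan B is cheaper by 44.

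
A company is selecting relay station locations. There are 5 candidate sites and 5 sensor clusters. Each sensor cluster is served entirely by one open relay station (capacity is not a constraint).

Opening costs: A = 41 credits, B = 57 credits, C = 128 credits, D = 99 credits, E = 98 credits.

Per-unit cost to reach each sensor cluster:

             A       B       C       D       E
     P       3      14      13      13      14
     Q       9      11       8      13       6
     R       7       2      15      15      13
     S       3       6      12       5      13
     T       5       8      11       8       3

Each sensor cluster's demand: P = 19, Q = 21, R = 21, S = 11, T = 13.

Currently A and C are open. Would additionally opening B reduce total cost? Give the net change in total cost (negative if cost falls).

Yes — net change −48 (cost falls by 48).

Current service cost with {A, C}: 470.
Adding B: each sensor cluster re-picks its cheapest; new service cost 365, saving 105.
Extra fixed cost: 57. Net change = 57 − 105 = -48.
(Totals: 639 → 591.)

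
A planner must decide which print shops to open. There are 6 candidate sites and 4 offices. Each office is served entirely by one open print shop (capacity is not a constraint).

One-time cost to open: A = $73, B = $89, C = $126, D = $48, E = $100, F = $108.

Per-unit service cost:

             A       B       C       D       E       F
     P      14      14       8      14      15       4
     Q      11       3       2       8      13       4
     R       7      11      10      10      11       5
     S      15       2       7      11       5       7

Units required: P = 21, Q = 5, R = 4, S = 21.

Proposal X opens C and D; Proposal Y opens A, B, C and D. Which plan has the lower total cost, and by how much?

Proposal X is cheaper by 45.

Proposal X: {C, D}: P→C 8·21=168, Q→C 2·5=10, R→C 10·4=40, S→C 7·21=147. Service 365; fixed 174; total 539.
Proposal Y: {A, B, C, D}: P→C 8·21=168, Q→C 2·5=10, R→A 7·4=28, S→B 2·21=42. Service 248; fixed 336; total 584.
Difference: |539 − 584| = 45.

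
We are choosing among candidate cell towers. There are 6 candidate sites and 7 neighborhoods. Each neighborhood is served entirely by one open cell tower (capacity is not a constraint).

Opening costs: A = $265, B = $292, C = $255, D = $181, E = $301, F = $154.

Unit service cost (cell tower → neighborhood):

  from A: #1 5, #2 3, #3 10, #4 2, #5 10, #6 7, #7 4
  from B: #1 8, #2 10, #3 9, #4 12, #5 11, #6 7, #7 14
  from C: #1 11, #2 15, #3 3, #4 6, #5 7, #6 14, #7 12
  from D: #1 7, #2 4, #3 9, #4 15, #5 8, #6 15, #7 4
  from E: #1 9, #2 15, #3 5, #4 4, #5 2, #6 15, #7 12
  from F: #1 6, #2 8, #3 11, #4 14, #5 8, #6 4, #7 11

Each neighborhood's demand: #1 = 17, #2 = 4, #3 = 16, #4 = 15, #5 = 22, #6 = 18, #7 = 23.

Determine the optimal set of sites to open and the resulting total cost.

Open A only; minimum total cost 990.

For any fixed open set, each neighborhood goes to its cheapest open site; total = fixed + service.
{A}: #1→A 5·17=85, #2→A 3·4=12, #3→A 10·16=160, #4→A 2·15=30, #5→A 10·22=220, #6→A 7·18=126, #7→A 4·23=92. Service 725; fixed 265; total 990.
{A, E}: #1→A 5·17=85, #2→A 3·4=12, #3→E 5·16=80, #4→A 2·15=30, #5→E 2·22=44, #6→A 7·18=126, #7→A 4·23=92. Service 469; fixed 566; total 1035.
{A, F}: service 627 + fixed 419 = 1046
{A, B, C, D, E, F}: service 383 + fixed 1448 = 1831
No other subset beats 990.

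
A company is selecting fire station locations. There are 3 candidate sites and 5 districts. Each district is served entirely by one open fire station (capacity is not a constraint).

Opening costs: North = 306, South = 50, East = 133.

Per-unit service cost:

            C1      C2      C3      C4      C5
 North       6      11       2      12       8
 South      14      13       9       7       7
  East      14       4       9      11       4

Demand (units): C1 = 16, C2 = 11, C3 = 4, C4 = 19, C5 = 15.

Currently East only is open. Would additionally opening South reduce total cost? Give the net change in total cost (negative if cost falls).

Yes — net change −26 (cost falls by 26).

Current service cost with {East}: 573.
Adding South: each district re-picks its cheapest; new service cost 497, saving 76.
Extra fixed cost: 50. Net change = 50 − 76 = -26.
(Totals: 706 → 680.)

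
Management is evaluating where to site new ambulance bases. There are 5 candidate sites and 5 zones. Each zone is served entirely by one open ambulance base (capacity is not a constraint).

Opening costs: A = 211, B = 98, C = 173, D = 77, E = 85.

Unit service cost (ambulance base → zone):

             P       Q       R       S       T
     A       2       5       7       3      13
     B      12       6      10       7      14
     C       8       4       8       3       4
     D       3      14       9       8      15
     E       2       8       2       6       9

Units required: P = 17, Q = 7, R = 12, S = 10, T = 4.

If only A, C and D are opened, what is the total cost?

Each zone is assigned to its cheapest site among the open ones.
{A, C, D}: P→A 2·17=34, Q→C 4·7=28, R→A 7·12=84, S→A 3·10=30, T→C 4·4=16. Service 192; fixed 461; total 653.

Total cost: 653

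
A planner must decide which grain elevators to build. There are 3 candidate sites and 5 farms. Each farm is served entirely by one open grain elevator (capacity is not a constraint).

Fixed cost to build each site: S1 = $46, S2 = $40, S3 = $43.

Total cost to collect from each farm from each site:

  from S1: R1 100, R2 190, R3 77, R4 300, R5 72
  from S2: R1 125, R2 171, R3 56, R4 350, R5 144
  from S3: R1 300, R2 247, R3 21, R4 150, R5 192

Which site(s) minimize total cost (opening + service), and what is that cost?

For any fixed open set, each farm goes to its cheapest open site; total = fixed + service.
{S1, S3}: R1→S1 100, R2→S1 190, R3→S3 21, R4→S3 150, R5→S1 72. Service 533; fixed 89; total 622.
{S1, S2, S3}: service 514 + fixed 129 = 643
{S2, S3}: service 611 + fixed 83 = 694
{S2}: service 846 + fixed 40 = 886
No other subset beats 622.

Open S1 and S3; minimum total cost 622.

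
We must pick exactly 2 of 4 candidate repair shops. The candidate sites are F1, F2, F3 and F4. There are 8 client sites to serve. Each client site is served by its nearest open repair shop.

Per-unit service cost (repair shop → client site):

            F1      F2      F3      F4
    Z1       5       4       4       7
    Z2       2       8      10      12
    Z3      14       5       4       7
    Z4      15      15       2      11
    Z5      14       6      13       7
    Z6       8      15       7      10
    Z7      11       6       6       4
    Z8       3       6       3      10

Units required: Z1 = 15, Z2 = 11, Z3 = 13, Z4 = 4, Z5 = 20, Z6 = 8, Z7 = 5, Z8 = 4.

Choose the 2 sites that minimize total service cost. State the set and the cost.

Choose F2 and F3; total service cost 426.

With exactly 2 open, each client site uses its cheapest among the chosen.
{F2, F3}: Z1→F2 4·15=60, Z2→F2 8·11=88, Z3→F3 4·13=52, Z4→F3 2·4=8, Z5→F2 6·20=120, Z6→F3 7·8=56, Z7→F2 6·5=30, Z8→F3 3·4=12. Service cost 426.
{F1, F2}: service cost 433
{F3, F4}: service cost 458
Among all 6 size-2 choices, {F2, F3} is lowest.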